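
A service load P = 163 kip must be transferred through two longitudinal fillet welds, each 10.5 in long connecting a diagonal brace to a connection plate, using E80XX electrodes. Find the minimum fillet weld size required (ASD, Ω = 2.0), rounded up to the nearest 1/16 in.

E80XX → F_EXX = 80 ksi.
Total weld length L = 21 in.
Required throat t_e = P × Ω / (0.6 F_EXX × L) = 163 × 2.0 / (0.6 × 80 × 21) = 0.3234 in.
Required leg w = t_e / 0.707 = 0.4574 in → use 1/2 in.

w = 1/2 in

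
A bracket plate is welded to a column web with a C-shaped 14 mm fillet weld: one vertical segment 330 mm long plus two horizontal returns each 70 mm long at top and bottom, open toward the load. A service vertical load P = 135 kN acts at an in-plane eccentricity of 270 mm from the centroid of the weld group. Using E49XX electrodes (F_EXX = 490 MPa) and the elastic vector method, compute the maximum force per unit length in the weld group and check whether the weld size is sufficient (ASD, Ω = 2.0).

Total weld length L_w = 470 mm. Treat welds as unit-width lines.
Centroid: x̄ = 2×70×35 / 470 = 10.43 mm from the vertical weld.
Polar moment about centroid: J = I_x + I_y = [330³/12 + 2×70×165²] + [330×10.43² + 2(70³/12 + 70×24.57²)] = 6984000 mm³.
Direct shear f_v = P/L_w = 135×10³ / 470 = 287.2 N/mm (vertical).
Torsion M = P·e = 135×10³ × 270 = 36450000 N·mm.
Critical point at (x, y) = (59.57, 165) from centroid. f_tx = M·y/J = 861.2 N/mm; f_ty = M·x/J = 310.9 N/mm.
Resultant f_max = √[f_tx² + (f_v + f_ty)²] = √[861.2² + (287.2 + 310.9)²] = 1049 N/mm.
Capacity per unit length: r_n/Ω = (1/2.0) × 0.6 × 490 × (0.707 × 14) = 1455 N/mm.
1049 ≤ 1455 → adequate.

f_max ≈ 1050 N/mm; adequate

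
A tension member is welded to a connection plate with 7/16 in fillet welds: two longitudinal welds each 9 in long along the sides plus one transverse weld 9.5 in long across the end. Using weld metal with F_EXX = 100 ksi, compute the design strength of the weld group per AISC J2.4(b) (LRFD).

φR_n ≈ 411 kips

t_e = 0.707 × 0.4375 = 0.3093 in.
R_nwl = 0.6 × 100 × 0.3093 × 18 = 334.1 kips (longitudinal, 2 welds).
R_nwt = 0.6 × 100 × 0.3093 × 9.5 = 176.3 kips (transverse, base value).
(i) R_nwl + R_nwt = 510.4 kips; (ii) 0.85 R_nwl + 1.5 R_nwt = 548.4 kips.
R_n = max = 548.4 kips [governs: (ii)]; φR_n = 411.3 kips.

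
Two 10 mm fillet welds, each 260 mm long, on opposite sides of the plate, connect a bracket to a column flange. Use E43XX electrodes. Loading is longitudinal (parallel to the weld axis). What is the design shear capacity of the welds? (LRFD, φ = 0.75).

φR_n ≈ 711 kN

E43XX → F_EXX = 430 MPa.
Effective throat t_e = 0.707 × 10 = 7.07 mm.
Total length L = 520 mm; A_we = 7.07 × 520 = 3676 mm².
F_nw = 0.6 F_EXX = 0.6 × 430 = 258 MPa.
φR_n = 0.75 × 258 × 3676 × 10⁻³ = 711.4 kN.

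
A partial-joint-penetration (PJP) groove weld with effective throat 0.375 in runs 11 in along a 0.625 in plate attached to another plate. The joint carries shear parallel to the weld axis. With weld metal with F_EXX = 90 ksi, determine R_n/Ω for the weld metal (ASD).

R_n/Ω ≈ 111 kips

Effective throat (given) t_e = 0.375 in.
A_we = 0.375 × 11 = 4.125 in².
F_nw = 0.6 F_EXX = 54 ksi.
R_n/Ω = (54 × 4.125) / 2.0 = 111.4 kips.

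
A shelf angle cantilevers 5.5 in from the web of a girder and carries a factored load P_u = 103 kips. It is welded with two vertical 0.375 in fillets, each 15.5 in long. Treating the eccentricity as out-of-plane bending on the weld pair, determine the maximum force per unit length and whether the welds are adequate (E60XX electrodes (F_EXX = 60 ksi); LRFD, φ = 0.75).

f_max ≈ 7.82 kip/in; NOT adequate

L_w = 2 × 15.5 = 31 in; section modulus (unit throat) S = 2 × L²/6 = 80.08 in².
Direct shear f_v = P/L_w = 103/31 = 3.323 kip/in.
Moment M = P × e = 103 × 5.5 = 566.5 kip·in; bending f_b = M/S = 7.074 kip/in.
f_max = √(f_v² + f_b²) = √(3.323² + 7.074²) = 7.815 kip/in.
φr_n = 0.75 × 0.6 × 60 × (0.707 × 0.375) = 7.158 kip/in → NOT adequate.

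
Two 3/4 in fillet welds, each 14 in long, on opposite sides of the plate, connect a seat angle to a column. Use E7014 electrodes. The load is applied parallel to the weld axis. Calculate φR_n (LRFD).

φR_n ≈ 468 kips

E70XX → F_EXX = 70 ksi.
Effective throat t_e = 0.707 × 0.75 = 0.5302 in.
Total length L = 28 in; A_we = 0.5302 × 28 = 14.85 in².
F_nw = 0.6 F_EXX = 0.6 × 70 = 42 ksi.
φR_n = 0.75 × 42 × 14.85 = 467.7 kips.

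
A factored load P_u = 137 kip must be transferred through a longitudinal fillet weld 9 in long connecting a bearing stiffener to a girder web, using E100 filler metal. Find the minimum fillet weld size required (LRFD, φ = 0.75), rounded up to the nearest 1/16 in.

E100XX → F_EXX = 100 ksi.
Total weld length L = 9 in.
Required throat t_e = P_u / (φ × 0.6 F_EXX × L) = 137 / (0.75 × 0.6 × 100 × 9) = 0.3383 in.
Required leg w = t_e / 0.707 = 0.4785 in → use 1/2 in.

w = 1/2 in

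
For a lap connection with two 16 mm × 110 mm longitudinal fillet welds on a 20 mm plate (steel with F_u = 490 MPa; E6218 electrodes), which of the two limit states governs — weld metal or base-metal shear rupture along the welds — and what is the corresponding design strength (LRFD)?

φR_n ≈ 694 kN (weld metal governs)

E62XX → F_EXX = 620 MPa.
t_e = 0.707 × 16 = 11.31 mm; L = 220 mm.
Weld metal: φR_n = 0.75 × 0.6 × 620 × 11.31 × 220 × 10⁻³ = 694.3 kN.
Base metal (shear rupture): φR_n = 0.75 × 0.6 × 490 × 20 × 220 × 10⁻³ = 970.2 kN.
Governing: weld metal.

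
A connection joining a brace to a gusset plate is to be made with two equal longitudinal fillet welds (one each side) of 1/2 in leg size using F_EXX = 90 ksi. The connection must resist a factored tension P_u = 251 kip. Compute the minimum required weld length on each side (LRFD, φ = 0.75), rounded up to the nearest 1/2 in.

Throat t_e = 0.707 × 0.5 = 0.3535 in.
φr_n = 0.75 × 0.6 × 90 × 0.3535 = 14.32 kip/in.
L_req = P_u / φr_n = 251 / 14.32 = 17.53 in total.
Per side: 17.53 / 2 = 8.766 in.
Round up → use L = 9 in on each side.

L = 9 in on each side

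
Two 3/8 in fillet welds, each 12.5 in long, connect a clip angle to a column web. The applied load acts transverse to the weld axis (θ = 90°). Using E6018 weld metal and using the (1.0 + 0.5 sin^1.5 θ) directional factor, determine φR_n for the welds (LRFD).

φR_n ≈ 268 kip

E60XX → F_EXX = 60 ksi.
t_e = 0.707 × 0.375 = 0.2651 in; A_we = 0.2651 × 25 = 6.628 in².
Directional factor: 1.0 + 0.5 sin^1.5(90°) = 1.5.
F_nw = 0.6 × 60 × 1.5 = 54 ksi.
φR_n = 0.75 × 54 × 6.628 = 268.4 kip.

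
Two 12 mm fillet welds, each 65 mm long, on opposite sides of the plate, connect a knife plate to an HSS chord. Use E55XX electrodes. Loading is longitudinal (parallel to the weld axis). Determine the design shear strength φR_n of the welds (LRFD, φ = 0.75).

E55XX → F_EXX = 550 MPa.
Effective throat t_e = 0.707 × 12 = 8.484 mm.
Total length L = 130 mm; A_we = 8.484 × 130 = 1103 mm².
F_nw = 0.6 F_EXX = 0.6 × 550 = 330 MPa.
φR_n = 0.75 × 330 × 1103 × 10⁻³ = 273 kN.

φR_n ≈ 273 kN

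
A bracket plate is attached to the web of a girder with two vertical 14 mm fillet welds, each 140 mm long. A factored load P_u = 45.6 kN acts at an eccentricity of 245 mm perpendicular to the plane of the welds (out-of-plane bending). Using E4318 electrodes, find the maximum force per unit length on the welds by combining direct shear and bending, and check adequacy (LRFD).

E43XX → F_EXX = 430 MPa.
L_w = 2 × 140 = 280 mm; section modulus (unit throat) S = 2 × L²/6 = 6533 mm².
Direct shear f_v = P/L_w = 45.6×10³/280 = 162.9 N/mm.
Moment M = P × e = 45.6×10³ × 245 = 11172000 N·mm; bending f_b = M/S = 1710 N/mm.
f_max = √(f_v² + f_b²) = √(162.9² + 1710²) = 1718 N/mm.
φr_n = 0.75 × 0.6 × 430 × (0.707 × 14) = 1915 N/mm → adequate.

f_max ≈ 1720 N/mm; adequate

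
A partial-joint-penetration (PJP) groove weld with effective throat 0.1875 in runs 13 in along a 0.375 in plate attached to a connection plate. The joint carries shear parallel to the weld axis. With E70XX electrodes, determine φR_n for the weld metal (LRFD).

E70XX → F_EXX = 70 ksi.
Effective throat (given) t_e = 0.1875 in.
A_we = 0.1875 × 13 = 2.438 in².
F_nw = 0.6 F_EXX = 42 ksi.
φR_n = 0.75 × 42 × 2.438 = 76.78 kip.

φR_n ≈ 76.8 kip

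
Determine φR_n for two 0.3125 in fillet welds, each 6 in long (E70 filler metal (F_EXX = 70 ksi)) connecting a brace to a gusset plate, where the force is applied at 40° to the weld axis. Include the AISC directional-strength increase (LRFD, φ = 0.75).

t_e = 0.707 × 0.3125 = 0.2209 in; A_we = 0.2209 × 12 = 2.651 in².
Directional factor: 1.0 + 0.5 sin^1.5(40°) = 1.258.
F_nw = 0.6 × 70 × 1.258 = 52.82 ksi.
φR_n = 0.75 × 52.82 × 2.651 = 105 kips.

φR_n ≈ 105 kips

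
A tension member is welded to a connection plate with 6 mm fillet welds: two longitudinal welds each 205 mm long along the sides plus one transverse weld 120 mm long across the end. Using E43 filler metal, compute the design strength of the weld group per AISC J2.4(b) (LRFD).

E43XX → F_EXX = 430 MPa.
t_e = 0.707 × 6 = 4.242 mm.
R_nwl = 0.6 × 430 × 4.242 × 410 × 10⁻³ = 448.7 kN (longitudinal, 2 welds).
R_nwt = 0.6 × 430 × 4.242 × 120 × 10⁻³ = 131.3 kN (transverse, base value).
(i) R_nwl + R_nwt = 580.1 kN; (ii) 0.85 R_nwl + 1.5 R_nwt = 578.4 kN.
R_n = max = 580.1 kN [governs: (i)]; φR_n = 435 kN.

φR_n ≈ 435 kN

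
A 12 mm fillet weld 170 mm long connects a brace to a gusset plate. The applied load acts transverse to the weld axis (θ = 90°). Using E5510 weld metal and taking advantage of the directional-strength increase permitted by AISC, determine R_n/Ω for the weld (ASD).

R_n/Ω ≈ 357 kN

E55XX → F_EXX = 550 MPa.
t_e = 0.707 × 12 = 8.484 mm; A_we = 8.484 × 170 = 1442 mm².
Directional factor: 1.0 + 0.5 sin^1.5(90°) = 1.5.
F_nw = 0.6 × 550 × 1.5 = 495 MPa.
R_n/Ω = (495 × 1442) / 2.0 × 10⁻³ = 357 kN.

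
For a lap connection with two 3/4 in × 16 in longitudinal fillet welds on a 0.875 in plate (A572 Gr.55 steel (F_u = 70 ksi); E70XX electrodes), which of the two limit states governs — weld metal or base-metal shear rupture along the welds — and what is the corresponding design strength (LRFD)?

E70XX → F_EXX = 70 ksi.
t_e = 0.707 × 0.75 = 0.5302 in; L = 32 in.
Weld metal: φR_n = 0.75 × 0.6 × 70 × 0.5302 × 32 = 534.5 kip.
Base metal (shear rupture): φR_n = 0.75 × 0.6 × 70 × 0.875 × 32 = 882 kip.
Governing: weld metal.

φR_n ≈ 534 kip (weld metal governs)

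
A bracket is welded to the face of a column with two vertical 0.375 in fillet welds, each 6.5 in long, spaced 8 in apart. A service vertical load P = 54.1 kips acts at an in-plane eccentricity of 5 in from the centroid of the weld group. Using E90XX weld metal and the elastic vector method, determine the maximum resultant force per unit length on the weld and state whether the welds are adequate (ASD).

E90XX → F_EXX = 90 ksi.
Total weld length L_w = 13 in. Treat welds as unit-width lines.
Polar moment about centroid: J = 2[d³/12 + d(b/2)²] = 2[6.5³/12 + 6.5×4²] = 253.8 in³.
Direct shear f_v = P/L_w = 54.1 / 13 = 4.162 kip/in (vertical).
Torsion M = P·e = 54.1 × 5 = 270.5 kip·in.
Critical point at (x, y) = (4, 3.25) from centroid. f_tx = M·y/J = 3.464 kip/in; f_ty = M·x/J = 4.264 kip/in.
Resultant f_max = √[f_tx² + (f_v + f_ty)²] = √[3.464² + (4.162 + 4.264)²] = 9.11 kip/in.
Capacity per unit length: r_n/Ω = (1/2.0) × 0.6 × 90 × (0.707 × 0.375) = 7.158 kip/in.
9.11 > 7.158 → NOT adequate.

f_max ≈ 9.11 kip/in; NOT adequate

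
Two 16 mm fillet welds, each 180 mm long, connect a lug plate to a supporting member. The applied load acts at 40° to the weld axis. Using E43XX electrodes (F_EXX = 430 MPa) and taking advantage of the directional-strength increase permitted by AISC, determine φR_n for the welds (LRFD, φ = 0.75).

t_e = 0.707 × 16 = 11.31 mm; A_we = 11.31 × 360 = 4072 mm².
Directional factor: 1.0 + 0.5 sin^1.5(40°) = 1.258.
F_nw = 0.6 × 430 × 1.258 = 324.5 MPa.
φR_n = 0.75 × 324.5 × 4072 × 10⁻³ = 991 kN.

φR_n ≈ 991 kN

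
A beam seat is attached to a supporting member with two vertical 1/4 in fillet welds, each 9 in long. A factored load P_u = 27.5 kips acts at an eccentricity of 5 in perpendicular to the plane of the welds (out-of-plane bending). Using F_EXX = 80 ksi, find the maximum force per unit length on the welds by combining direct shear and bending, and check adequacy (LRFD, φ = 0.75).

f_max ≈ 5.32 kip/in; adequate

L_w = 2 × 9 = 18 in; section modulus (unit throat) S = 2 × L²/6 = 27 in².
Direct shear f_v = P/L_w = 27.5/18 = 1.528 kip/in.
Moment M = P × e = 27.5 × 5 = 137.5 kip·in; bending f_b = M/S = 5.093 kip/in.
f_max = √(f_v² + f_b²) = √(1.528² + 5.093²) = 5.317 kip/in.
φr_n = 0.75 × 0.6 × 80 × (0.707 × 0.25) = 6.363 kip/in → adequate.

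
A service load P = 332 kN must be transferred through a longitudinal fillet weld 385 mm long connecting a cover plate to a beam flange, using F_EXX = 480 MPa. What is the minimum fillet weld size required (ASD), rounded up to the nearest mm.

w = 9 mm

Total weld length L = 385 mm.
Required throat t_e = P × Ω / (0.6 F_EXX × L) = 332 × 2.0 / (0.6 × 480 × 385 × 10⁻³) = 5.988 mm.
Required leg w = t_e / 0.707 = 8.47 mm → use 9 mm.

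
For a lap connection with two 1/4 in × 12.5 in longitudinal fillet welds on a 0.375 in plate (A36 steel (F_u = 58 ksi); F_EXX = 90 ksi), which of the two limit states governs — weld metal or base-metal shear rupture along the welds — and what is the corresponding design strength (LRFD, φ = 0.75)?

φR_n ≈ 179 kips (weld metal governs)

t_e = 0.707 × 0.25 = 0.1767 in; L = 25 in.
Weld metal: φR_n = 0.75 × 0.6 × 90 × 0.1767 × 25 = 179 kips.
Base metal (shear rupture): φR_n = 0.75 × 0.6 × 58 × 0.375 × 25 = 244.7 kips.
Governing: weld metal.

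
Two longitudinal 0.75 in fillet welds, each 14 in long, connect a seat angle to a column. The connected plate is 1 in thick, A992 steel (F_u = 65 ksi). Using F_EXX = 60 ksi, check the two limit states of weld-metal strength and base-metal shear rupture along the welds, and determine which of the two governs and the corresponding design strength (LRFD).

φR_n ≈ 401 kip (weld metal governs)

t_e = 0.707 × 0.75 = 0.5302 in; L = 28 in.
Weld metal: φR_n = 0.75 × 0.6 × 60 × 0.5302 × 28 = 400.9 kip.
Base metal (shear rupture): φR_n = 0.75 × 0.6 × 65 × 1 × 28 = 819 kip.
Governing: weld metal.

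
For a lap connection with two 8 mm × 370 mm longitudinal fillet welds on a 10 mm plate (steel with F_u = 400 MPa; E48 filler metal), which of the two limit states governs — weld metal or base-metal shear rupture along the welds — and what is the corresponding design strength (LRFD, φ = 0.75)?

φR_n ≈ 904 kN (weld metal governs)

E48XX → F_EXX = 480 MPa.
t_e = 0.707 × 8 = 5.656 mm; L = 740 mm.
Weld metal: φR_n = 0.75 × 0.6 × 480 × 5.656 × 740 × 10⁻³ = 904.1 kN.
Base metal (shear rupture): φR_n = 0.75 × 0.6 × 400 × 10 × 740 × 10⁻³ = 1332 kN.
Governing: weld metal.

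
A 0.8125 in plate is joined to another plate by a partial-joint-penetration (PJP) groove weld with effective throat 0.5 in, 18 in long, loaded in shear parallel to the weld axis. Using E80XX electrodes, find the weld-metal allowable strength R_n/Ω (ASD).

E80XX → F_EXX = 80 ksi.
Effective throat (given) t_e = 0.5 in.
A_we = 0.5 × 18 = 9 in².
F_nw = 0.6 F_EXX = 48 ksi.
R_n/Ω = (48 × 9) / 2.0 = 216 kip.

R_n/Ω ≈ 216 kip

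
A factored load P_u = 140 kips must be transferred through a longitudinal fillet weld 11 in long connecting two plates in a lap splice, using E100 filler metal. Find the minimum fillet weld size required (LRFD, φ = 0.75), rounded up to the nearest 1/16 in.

w = 7/16 in

E100XX → F_EXX = 100 ksi.
Total weld length L = 11 in.
Required throat t_e = P_u / (φ × 0.6 F_EXX × L) = 140 / (0.75 × 0.6 × 100 × 11) = 0.2828 in.
Required leg w = t_e / 0.707 = 0.4 in → use 7/16 in.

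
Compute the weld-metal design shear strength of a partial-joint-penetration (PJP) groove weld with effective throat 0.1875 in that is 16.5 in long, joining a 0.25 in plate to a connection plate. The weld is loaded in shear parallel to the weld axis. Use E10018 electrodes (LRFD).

E100XX → F_EXX = 100 ksi.
Effective throat (given) t_e = 0.1875 in.
A_we = 0.1875 × 16.5 = 3.094 in².
F_nw = 0.6 F_EXX = 60 ksi.
φR_n = 0.75 × 60 × 3.094 = 139.2 kips.

φR_n ≈ 139 kips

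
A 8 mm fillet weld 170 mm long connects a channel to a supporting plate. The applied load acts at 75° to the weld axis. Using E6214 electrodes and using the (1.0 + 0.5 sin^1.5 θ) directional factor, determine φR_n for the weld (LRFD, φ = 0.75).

E62XX → F_EXX = 620 MPa.
t_e = 0.707 × 8 = 5.656 mm; A_we = 5.656 × 170 = 961.5 mm².
Directional factor: 1.0 + 0.5 sin^1.5(75°) = 1.475.
F_nw = 0.6 × 620 × 1.475 = 548.6 MPa.
φR_n = 0.75 × 548.6 × 961.5 × 10⁻³ = 395.6 kN.

φR_n ≈ 396 kN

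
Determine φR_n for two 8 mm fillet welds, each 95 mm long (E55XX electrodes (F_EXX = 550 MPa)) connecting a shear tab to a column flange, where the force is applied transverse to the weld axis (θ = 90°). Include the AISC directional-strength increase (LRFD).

φR_n ≈ 399 kN

t_e = 0.707 × 8 = 5.656 mm; A_we = 5.656 × 190 = 1075 mm².
Directional factor: 1.0 + 0.5 sin^1.5(90°) = 1.5.
F_nw = 0.6 × 550 × 1.5 = 495 MPa.
φR_n = 0.75 × 495 × 1075 × 10⁻³ = 399 kN.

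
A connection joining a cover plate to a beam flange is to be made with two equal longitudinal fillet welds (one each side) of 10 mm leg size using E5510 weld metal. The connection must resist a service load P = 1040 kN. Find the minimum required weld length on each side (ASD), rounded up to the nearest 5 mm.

L = 450 mm on each side

E55XX → F_EXX = 550 MPa.
Throat t_e = 0.707 × 10 = 7.07 mm.
r_n/Ω = (0.6 × 550 × 7.07) / 2.0 = 1167 N/mm = 1.167 kN/mm.
L_req = P / (r_n/Ω) = 1040 / 1.167 = 891.5 mm total.
Per side: 891.5 / 2 = 445.8 mm.
Round up → use L = 450 mm on each side.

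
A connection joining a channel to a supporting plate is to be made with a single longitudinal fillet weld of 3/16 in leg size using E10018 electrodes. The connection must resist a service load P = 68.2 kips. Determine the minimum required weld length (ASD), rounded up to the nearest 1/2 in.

E100XX → F_EXX = 100 ksi.
Throat t_e = 0.707 × 0.1875 = 0.1326 in.
r_n/Ω = (0.6 × 100 × 0.1326) / 2.0 = 3.977 kip/in.
L_req = P / (r_n/Ω) = 68.2 / 3.977 = 17.15 in total.
Round up → use L = 17.5 in.

L = 17.5 in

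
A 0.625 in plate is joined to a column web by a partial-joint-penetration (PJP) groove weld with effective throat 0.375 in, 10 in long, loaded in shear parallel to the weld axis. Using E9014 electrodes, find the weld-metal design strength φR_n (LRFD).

E90XX → F_EXX = 90 ksi.
Effective throat (given) t_e = 0.375 in.
A_we = 0.375 × 10 = 3.75 in².
F_nw = 0.6 F_EXX = 54 ksi.
φR_n = 0.75 × 54 × 3.75 = 151.9 kip.

φR_n ≈ 152 kip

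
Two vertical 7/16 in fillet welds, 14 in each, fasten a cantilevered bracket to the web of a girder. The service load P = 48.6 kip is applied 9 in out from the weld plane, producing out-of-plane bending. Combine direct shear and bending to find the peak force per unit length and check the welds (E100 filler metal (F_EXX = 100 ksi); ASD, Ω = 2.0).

f_max ≈ 6.92 kip/in; adequate

L_w = 2 × 14 = 28 in; section modulus (unit throat) S = 2 × L²/6 = 65.33 in².
Direct shear f_v = P/L_w = 48.6/28 = 1.736 kip/in.
Moment M = P × e = 48.6 × 9 = 437.4 kip·in; bending f_b = M/S = 6.695 kip/in.
f_max = √(f_v² + f_b²) = √(1.736² + 6.695²) = 6.916 kip/in.
r_n/Ω = (1/2.0) × 0.6 × 100 × (0.707 × 0.4375) = 9.279 kip/in → adequate.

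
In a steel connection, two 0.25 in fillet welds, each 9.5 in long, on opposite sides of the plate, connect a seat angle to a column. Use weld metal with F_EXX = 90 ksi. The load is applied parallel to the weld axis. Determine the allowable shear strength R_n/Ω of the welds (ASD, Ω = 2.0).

Effective throat t_e = 0.707 × 0.25 = 0.1767 in.
Total length L = 19 in; A_we = 0.1767 × 19 = 3.358 in².
F_nw = 0.6 F_EXX = 0.6 × 90 = 54 ksi.
R_n = 54 × 3.358 = 181.3 kip; R_n/Ω = 181.3/2.0 = 90.67 kip.

R_n/Ω ≈ 90.7 kip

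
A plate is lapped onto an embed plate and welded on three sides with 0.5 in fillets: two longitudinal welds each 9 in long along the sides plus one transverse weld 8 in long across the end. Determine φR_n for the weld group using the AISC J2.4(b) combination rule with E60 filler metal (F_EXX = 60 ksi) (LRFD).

t_e = 0.707 × 0.5 = 0.3535 in.
R_nwl = 0.6 × 60 × 0.3535 × 18 = 229.1 kip (longitudinal, 2 welds).
R_nwt = 0.6 × 60 × 0.3535 × 8 = 101.8 kip (transverse, base value).
(i) R_nwl + R_nwt = 330.9 kip; (ii) 0.85 R_nwl + 1.5 R_nwt = 347.4 kip.
R_n = max = 347.4 kip [governs: (ii)]; φR_n = 260.6 kip.

φR_n ≈ 261 kip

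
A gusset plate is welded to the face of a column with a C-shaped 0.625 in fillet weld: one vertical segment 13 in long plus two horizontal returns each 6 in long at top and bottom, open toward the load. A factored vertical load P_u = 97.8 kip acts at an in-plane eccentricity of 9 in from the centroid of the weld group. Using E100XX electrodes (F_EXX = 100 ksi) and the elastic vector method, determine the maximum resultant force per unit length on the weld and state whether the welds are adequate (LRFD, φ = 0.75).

f_max ≈ 11.6 kip/in; adequate

Total weld length L_w = 25 in. Treat welds as unit-width lines.
Centroid: x̄ = 2×6×3 / 25 = 1.44 in from the vertical weld.
Polar moment about centroid: J = I_x + I_y = [13³/12 + 2×6×6.5²] + [13×1.44² + 2(6³/12 + 6×1.56²)] = 782.2 in³.
Direct shear f_v = P/L_w = 97.8 / 25 = 3.912 kip/in (vertical).
Torsion M = P·e = 97.8 × 9 = 880.2 kip·in.
Critical point at (x, y) = (4.56, 6.5) from centroid. f_tx = M·y/J = 7.314 kip/in; f_ty = M·x/J = 5.131 kip/in.
Resultant f_max = √[f_tx² + (f_v + f_ty)²] = √[7.314² + (3.912 + 5.131)²] = 11.63 kip/in.
Capacity per unit length: φr_n = 0.75 × 0.6 × 100 × (0.707 × 0.625) = 19.88 kip/in.
11.63 ≤ 19.88 → adequate.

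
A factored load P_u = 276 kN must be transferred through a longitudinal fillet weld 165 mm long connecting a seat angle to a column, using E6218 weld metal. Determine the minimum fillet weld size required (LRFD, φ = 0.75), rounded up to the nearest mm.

w = 9 mm

E62XX → F_EXX = 620 MPa.
Total weld length L = 165 mm.
Required throat t_e = P_u / (φ × 0.6 F_EXX × L) = 276 / (0.75 × 0.6 × 620 × 165 × 10⁻³) = 5.995 mm.
Required leg w = t_e / 0.707 = 8.48 mm → use 9 mm.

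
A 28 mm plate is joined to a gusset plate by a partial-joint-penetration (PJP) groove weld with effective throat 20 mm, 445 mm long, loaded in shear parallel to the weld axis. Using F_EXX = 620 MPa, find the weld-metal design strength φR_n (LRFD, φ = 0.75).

Effective throat (given) t_e = 20 mm.
A_we = 20 × 445 = 8900 mm².
F_nw = 0.6 F_EXX = 372 MPa.
φR_n = 0.75 × 372 × 8900 × 10⁻³ = 2483 kN.

φR_n ≈ 2480 kN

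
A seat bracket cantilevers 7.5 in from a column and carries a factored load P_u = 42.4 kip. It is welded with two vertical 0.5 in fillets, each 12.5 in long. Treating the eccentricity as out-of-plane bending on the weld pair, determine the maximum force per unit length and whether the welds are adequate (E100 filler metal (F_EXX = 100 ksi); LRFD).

f_max ≈ 6.34 kip/in; adequate

L_w = 2 × 12.5 = 25 in; section modulus (unit throat) S = 2 × L²/6 = 52.08 in².
Direct shear f_v = P/L_w = 42.4/25 = 1.696 kip/in.
Moment M = P × e = 42.4 × 7.5 = 318 kip·in; bending f_b = M/S = 6.106 kip/in.
f_max = √(f_v² + f_b²) = √(1.696² + 6.106²) = 6.337 kip/in.
φr_n = 0.75 × 0.6 × 100 × (0.707 × 0.5) = 15.91 kip/in → adequate.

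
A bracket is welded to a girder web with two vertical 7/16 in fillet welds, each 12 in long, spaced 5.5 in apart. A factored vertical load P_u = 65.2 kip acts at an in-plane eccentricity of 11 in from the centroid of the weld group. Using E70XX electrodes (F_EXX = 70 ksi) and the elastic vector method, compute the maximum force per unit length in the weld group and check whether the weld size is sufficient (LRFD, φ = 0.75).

Total weld length L_w = 24 in. Treat welds as unit-width lines.
Polar moment about centroid: J = 2[d³/12 + d(b/2)²] = 2[12³/12 + 12×2.75²] = 469.5 in³.
Direct shear f_v = P/L_w = 65.2 / 24 = 2.717 kip/in (vertical).
Torsion M = P·e = 65.2 × 11 = 717.2 kip·in.
Critical point at (x, y) = (2.75, 6) from centroid. f_tx = M·y/J = 9.165 kip/in; f_ty = M·x/J = 4.201 kip/in.
Resultant f_max = √[f_tx² + (f_v + f_ty)²] = √[9.165² + (2.717 + 4.201)²] = 11.48 kip/in.
Capacity per unit length: φr_n = 0.75 × 0.6 × 70 × (0.707 × 0.4375) = 9.743 kip/in.
11.48 > 9.743 → NOT adequate.

f_max ≈ 11.5 kip/in; NOT adequate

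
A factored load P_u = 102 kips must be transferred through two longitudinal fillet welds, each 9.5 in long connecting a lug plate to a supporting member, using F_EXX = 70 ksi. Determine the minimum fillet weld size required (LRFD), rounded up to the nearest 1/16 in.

w = 1/4 in

Total weld length L = 19 in.
Required throat t_e = P_u / (φ × 0.6 F_EXX × L) = 102 / (0.75 × 0.6 × 70 × 19) = 0.1704 in.
Required leg w = t_e / 0.707 = 0.2411 in → use 1/4 in.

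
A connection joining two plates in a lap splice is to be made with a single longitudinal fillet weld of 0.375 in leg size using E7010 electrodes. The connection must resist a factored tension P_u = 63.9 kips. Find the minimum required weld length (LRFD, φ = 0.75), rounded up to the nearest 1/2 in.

E70XX → F_EXX = 70 ksi.
Throat t_e = 0.707 × 0.375 = 0.2651 in.
φr_n = 0.75 × 0.6 × 70 × 0.2651 = 8.351 kips/in.
L_req = P_u / φr_n = 63.9 / 8.351 = 7.651 in total.
Round up → use L = 8 in.

L = 8 in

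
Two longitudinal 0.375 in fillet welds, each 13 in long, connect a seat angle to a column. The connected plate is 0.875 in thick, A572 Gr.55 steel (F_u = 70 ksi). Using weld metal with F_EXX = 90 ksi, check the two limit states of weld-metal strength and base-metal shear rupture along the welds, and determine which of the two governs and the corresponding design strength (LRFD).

φR_n ≈ 279 kips (weld metal governs)

t_e = 0.707 × 0.375 = 0.2651 in; L = 26 in.
Weld metal: φR_n = 0.75 × 0.6 × 90 × 0.2651 × 26 = 279.2 kips.
Base metal (shear rupture): φR_n = 0.75 × 0.6 × 70 × 0.875 × 26 = 716.6 kips.
Governing: weld metal.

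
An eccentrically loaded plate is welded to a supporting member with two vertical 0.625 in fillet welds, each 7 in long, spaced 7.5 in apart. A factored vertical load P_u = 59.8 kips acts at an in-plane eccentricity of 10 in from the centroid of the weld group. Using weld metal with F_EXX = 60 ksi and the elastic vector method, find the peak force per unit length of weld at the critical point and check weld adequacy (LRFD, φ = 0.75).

Total weld length L_w = 14 in. Treat welds as unit-width lines.
Polar moment about centroid: J = 2[d³/12 + d(b/2)²] = 2[7³/12 + 7×3.75²] = 254 in³.
Direct shear f_v = P/L_w = 59.8 / 14 = 4.271 kip/in (vertical).
Torsion M = P·e = 59.8 × 10 = 598 kip·in.
Critical point at (x, y) = (3.75, 3.5) from centroid. f_tx = M·y/J = 8.239 kip/in; f_ty = M·x/J = 8.827 kip/in.
Resultant f_max = √[f_tx² + (f_v + f_ty)²] = √[8.239² + (4.271 + 8.827)²] = 15.47 kip/in.
Capacity per unit length: φr_n = 0.75 × 0.6 × 60 × (0.707 × 0.625) = 11.93 kip/in.
15.47 > 11.93 → NOT adequate.

f_max ≈ 15.5 kip/in; NOT adequate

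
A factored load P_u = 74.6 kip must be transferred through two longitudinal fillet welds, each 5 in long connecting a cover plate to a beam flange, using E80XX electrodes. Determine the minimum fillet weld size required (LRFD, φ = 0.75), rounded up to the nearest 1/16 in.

E80XX → F_EXX = 80 ksi.
Total weld length L = 10 in.
Required throat t_e = P_u / (φ × 0.6 F_EXX × L) = 74.6 / (0.75 × 0.6 × 80 × 10) = 0.2072 in.
Required leg w = t_e / 0.707 = 0.2931 in → use 5/16 in.

w = 5/16 in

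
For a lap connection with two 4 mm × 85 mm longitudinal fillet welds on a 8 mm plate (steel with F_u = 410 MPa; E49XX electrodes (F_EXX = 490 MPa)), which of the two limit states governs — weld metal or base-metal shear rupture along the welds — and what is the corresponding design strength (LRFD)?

t_e = 0.707 × 4 = 2.828 mm; L = 170 mm.
Weld metal: φR_n = 0.75 × 0.6 × 490 × 2.828 × 170 × 10⁻³ = 106 kN.
Base metal (shear rupture): φR_n = 0.75 × 0.6 × 410 × 8 × 170 × 10⁻³ = 250.9 kN.
Governing: weld metal.

φR_n ≈ 106 kN (weld metal governs)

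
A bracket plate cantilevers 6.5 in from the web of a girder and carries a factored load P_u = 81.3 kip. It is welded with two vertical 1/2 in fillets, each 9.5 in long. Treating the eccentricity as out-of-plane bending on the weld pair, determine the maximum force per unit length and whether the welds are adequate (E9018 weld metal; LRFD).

f_max ≈ 18.1 kip/in; NOT adequate

E90XX → F_EXX = 90 ksi.
L_w = 2 × 9.5 = 19 in; section modulus (unit throat) S = 2 × L²/6 = 30.08 in².
Direct shear f_v = P/L_w = 81.3/19 = 4.279 kip/in.
Moment M = P × e = 81.3 × 6.5 = 528.45 kip·in; bending f_b = M/S = 17.57 kip/in.
f_max = √(f_v² + f_b²) = √(4.279² + 17.57²) = 18.08 kip/in.
φr_n = 0.75 × 0.6 × 90 × (0.707 × 0.5) = 14.32 kip/in → NOT adequate.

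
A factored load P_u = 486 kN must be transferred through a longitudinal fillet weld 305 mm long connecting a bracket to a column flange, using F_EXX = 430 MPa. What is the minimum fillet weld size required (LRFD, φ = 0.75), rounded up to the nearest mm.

Total weld length L = 305 mm.
Required throat t_e = P_u / (φ × 0.6 F_EXX × L) = 486 / (0.75 × 0.6 × 430 × 305 × 10⁻³) = 8.235 mm.
Required leg w = t_e / 0.707 = 11.65 mm → use 12 mm.

w = 12 mm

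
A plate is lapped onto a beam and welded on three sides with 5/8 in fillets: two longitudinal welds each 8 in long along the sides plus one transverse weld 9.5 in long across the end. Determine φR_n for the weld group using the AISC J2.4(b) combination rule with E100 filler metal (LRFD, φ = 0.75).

E100XX → F_EXX = 100 ksi.
t_e = 0.707 × 0.625 = 0.4419 in.
R_nwl = 0.6 × 100 × 0.4419 × 16 = 424.2 kips (longitudinal, 2 welds).
R_nwt = 0.6 × 100 × 0.4419 × 9.5 = 251.9 kips (transverse, base value).
(i) R_nwl + R_nwt = 676.1 kips; (ii) 0.85 R_nwl + 1.5 R_nwt = 738.4 kips.
R_n = max = 738.4 kips [governs: (ii)]; φR_n = 553.8 kips.

φR_n ≈ 554 kips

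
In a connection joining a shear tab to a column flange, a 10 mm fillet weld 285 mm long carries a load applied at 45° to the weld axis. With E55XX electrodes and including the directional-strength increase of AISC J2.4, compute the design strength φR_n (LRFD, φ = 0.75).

E55XX → F_EXX = 550 MPa.
t_e = 0.707 × 10 = 7.07 mm; A_we = 7.07 × 285 = 2015 mm².
Directional factor: 1.0 + 0.5 sin^1.5(45°) = 1.297.
F_nw = 0.6 × 550 × 1.297 = 428.1 MPa.
φR_n = 0.75 × 428.1 × 2015 × 10⁻³ = 647 kN.

φR_n ≈ 647 kN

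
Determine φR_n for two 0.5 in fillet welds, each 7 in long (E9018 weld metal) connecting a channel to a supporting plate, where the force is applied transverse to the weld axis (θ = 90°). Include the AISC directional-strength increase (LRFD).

E90XX → F_EXX = 90 ksi.
t_e = 0.707 × 0.5 = 0.3535 in; A_we = 0.3535 × 14 = 4.949 in².
Directional factor: 1.0 + 0.5 sin^1.5(90°) = 1.5.
F_nw = 0.6 × 90 × 1.5 = 81 ksi.
φR_n = 0.75 × 81 × 4.949 = 300.7 kips.

φR_n ≈ 301 kips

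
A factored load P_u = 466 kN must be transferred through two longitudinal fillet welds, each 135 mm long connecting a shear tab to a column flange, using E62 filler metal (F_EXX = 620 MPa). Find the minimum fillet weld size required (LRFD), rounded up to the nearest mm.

Total weld length L = 270 mm.
Required throat t_e = P_u / (φ × 0.6 F_EXX × L) = 466 / (0.75 × 0.6 × 620 × 270 × 10⁻³) = 6.186 mm.
Required leg w = t_e / 0.707 = 8.75 mm → use 9 mm.

w = 9 mm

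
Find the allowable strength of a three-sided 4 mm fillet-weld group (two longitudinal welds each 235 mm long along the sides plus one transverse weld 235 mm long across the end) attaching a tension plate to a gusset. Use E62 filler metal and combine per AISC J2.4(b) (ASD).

E62XX → F_EXX = 620 MPa.
t_e = 0.707 × 4 = 2.828 mm.
R_nwl = 0.6 × 620 × 2.828 × 470 × 10⁻³ = 494.4 kN (longitudinal, 2 welds).
R_nwt = 0.6 × 620 × 2.828 × 235 × 10⁻³ = 247.2 kN (transverse, base value).
(i) R_nwl + R_nwt = 741.7 kN; (ii) 0.85 R_nwl + 1.5 R_nwt = 791.1 kN.
R_n = max = 791.1 kN [governs: (ii)]; R_n/Ω = 395.6 kN.

R_n/Ω ≈ 396 kN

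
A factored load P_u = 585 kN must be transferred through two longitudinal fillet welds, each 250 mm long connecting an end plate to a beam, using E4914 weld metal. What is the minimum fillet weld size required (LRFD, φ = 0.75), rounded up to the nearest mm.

w = 8 mm

E49XX → F_EXX = 490 MPa.
Total weld length L = 500 mm.
Required throat t_e = P_u / (φ × 0.6 F_EXX × L) = 585 / (0.75 × 0.6 × 490 × 500 × 10⁻³) = 5.306 mm.
Required leg w = t_e / 0.707 = 7.505 mm → use 8 mm.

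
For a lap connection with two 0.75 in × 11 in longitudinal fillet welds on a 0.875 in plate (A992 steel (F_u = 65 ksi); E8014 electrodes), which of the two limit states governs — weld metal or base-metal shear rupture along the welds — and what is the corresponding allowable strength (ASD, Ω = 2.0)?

E80XX → F_EXX = 80 ksi.
t_e = 0.707 × 0.75 = 0.5302 in; L = 22 in.
Weld metal: R_n/Ω = (1/2.0) × 0.6 × 80 × 0.5302 × 22 = 280 kips.
Base metal (shear rupture): R_n/Ω = (1/2.0) × 0.6 × 65 × 0.875 × 22 = 375.4 kips.
Governing: weld metal.

R_n/Ω ≈ 280 kips (weld metal governs)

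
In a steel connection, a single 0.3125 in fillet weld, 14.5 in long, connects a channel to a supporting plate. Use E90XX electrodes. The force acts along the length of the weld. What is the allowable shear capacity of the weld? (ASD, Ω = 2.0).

E90XX → F_EXX = 90 ksi.
Effective throat t_e = 0.707 × 0.3125 = 0.2209 in.
Total length L = 14.5 in; A_we = 0.2209 × 14.5 = 3.204 in².
F_nw = 0.6 F_EXX = 0.6 × 90 = 54 ksi.
R_n = 54 × 3.204 = 173 kips; R_n/Ω = 173/2.0 = 86.5 kips.

R_n/Ω ≈ 86.5 kips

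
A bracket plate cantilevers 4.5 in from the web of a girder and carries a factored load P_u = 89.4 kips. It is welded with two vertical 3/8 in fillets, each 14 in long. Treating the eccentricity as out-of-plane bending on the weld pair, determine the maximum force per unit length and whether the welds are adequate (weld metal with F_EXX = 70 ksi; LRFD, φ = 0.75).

L_w = 2 × 14 = 28 in; section modulus (unit throat) S = 2 × L²/6 = 65.33 in².
Direct shear f_v = P/L_w = 89.4/28 = 3.193 kip/in.
Moment M = P × e = 89.4 × 4.5 = 402.3 kip·in; bending f_b = M/S = 6.158 kip/in.
f_max = √(f_v² + f_b²) = √(3.193² + 6.158²) = 6.936 kip/in.
φr_n = 0.75 × 0.6 × 70 × (0.707 × 0.375) = 8.351 kip/in → adequate.

f_max ≈ 6.94 kip/in; adequate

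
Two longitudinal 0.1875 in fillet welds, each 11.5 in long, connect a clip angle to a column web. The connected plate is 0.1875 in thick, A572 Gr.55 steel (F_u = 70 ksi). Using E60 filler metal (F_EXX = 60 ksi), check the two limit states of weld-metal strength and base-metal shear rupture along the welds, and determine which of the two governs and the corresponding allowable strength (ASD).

R_n/Ω ≈ 54.9 kips (weld metal governs)

t_e = 0.707 × 0.1875 = 0.1326 in; L = 23 in.
Weld metal: R_n/Ω = (1/2.0) × 0.6 × 60 × 0.1326 × 23 = 54.88 kips.
Base metal (shear rupture): R_n/Ω = (1/2.0) × 0.6 × 70 × 0.1875 × 23 = 90.56 kips.
Governing: weld metal.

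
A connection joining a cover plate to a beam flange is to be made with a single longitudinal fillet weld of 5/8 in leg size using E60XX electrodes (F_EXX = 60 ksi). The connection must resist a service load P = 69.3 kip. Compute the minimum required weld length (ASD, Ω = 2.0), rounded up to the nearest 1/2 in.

L = 9 in

Throat t_e = 0.707 × 0.625 = 0.4419 in.
r_n/Ω = (0.6 × 60 × 0.4419) / 2.0 = 7.954 kip/in.
L_req = P / (r_n/Ω) = 69.3 / 7.954 = 8.713 in total.
Round up → use L = 9 in.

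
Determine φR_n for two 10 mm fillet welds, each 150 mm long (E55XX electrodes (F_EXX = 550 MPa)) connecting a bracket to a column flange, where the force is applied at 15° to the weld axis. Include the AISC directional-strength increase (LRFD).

φR_n ≈ 560 kN

t_e = 0.707 × 10 = 7.07 mm; A_we = 7.07 × 300 = 2121 mm².
Directional factor: 1.0 + 0.5 sin^1.5(15°) = 1.066.
F_nw = 0.6 × 550 × 1.066 = 351.7 MPa.
φR_n = 0.75 × 351.7 × 2121 × 10⁻³ = 559.5 kN.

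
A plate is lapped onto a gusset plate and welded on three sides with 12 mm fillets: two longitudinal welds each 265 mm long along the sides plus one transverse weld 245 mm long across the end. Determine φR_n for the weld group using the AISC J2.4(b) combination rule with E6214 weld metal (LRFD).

E62XX → F_EXX = 620 MPa.
t_e = 0.707 × 12 = 8.484 mm.
R_nwl = 0.6 × 620 × 8.484 × 530 × 10⁻³ = 1673 kN (longitudinal, 2 welds).
R_nwt = 0.6 × 620 × 8.484 × 245 × 10⁻³ = 773.2 kN (transverse, base value).
(i) R_nwl + R_nwt = 2446 kN; (ii) 0.85 R_nwl + 1.5 R_nwt = 2582 kN.
R_n = max = 2582 kN [governs: (ii)]; φR_n = 1936 kN.

φR_n ≈ 1940 kN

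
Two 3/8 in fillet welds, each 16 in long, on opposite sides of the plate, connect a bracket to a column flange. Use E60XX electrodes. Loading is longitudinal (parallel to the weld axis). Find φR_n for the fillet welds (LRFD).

E60XX → F_EXX = 60 ksi.
Effective throat t_e = 0.707 × 0.375 = 0.2651 in.
Total length L = 32 in; A_we = 0.2651 × 32 = 8.484 in².
F_nw = 0.6 F_EXX = 0.6 × 60 = 36 ksi.
φR_n = 0.75 × 36 × 8.484 = 229.1 kips.

φR_n ≈ 229 kips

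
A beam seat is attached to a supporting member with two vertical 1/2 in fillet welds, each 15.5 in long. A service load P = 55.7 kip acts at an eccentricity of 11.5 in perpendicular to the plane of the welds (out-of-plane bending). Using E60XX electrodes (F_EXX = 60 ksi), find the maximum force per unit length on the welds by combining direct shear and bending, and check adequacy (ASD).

L_w = 2 × 15.5 = 31 in; section modulus (unit throat) S = 2 × L²/6 = 80.08 in².
Direct shear f_v = P/L_w = 55.7/31 = 1.797 kip/in.
Moment M = P × e = 55.7 × 11.5 = 640.55 kip·in; bending f_b = M/S = 7.999 kip/in.
f_max = √(f_v² + f_b²) = √(1.797² + 7.999²) = 8.198 kip/in.
r_n/Ω = (1/2.0) × 0.6 × 60 × (0.707 × 0.5) = 6.363 kip/in → NOT adequate.

f_max ≈ 8.2 kip/in; NOT adequate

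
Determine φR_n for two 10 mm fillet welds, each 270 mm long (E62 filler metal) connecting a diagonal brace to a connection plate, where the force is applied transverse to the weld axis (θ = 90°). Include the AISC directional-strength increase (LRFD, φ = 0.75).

φR_n ≈ 1600 kN

E62XX → F_EXX = 620 MPa.
t_e = 0.707 × 10 = 7.07 mm; A_we = 7.07 × 540 = 3818 mm².
Directional factor: 1.0 + 0.5 sin^1.5(90°) = 1.5.
F_nw = 0.6 × 620 × 1.5 = 558 MPa.
φR_n = 0.75 × 558 × 3818 × 10⁻³ = 1598 kN.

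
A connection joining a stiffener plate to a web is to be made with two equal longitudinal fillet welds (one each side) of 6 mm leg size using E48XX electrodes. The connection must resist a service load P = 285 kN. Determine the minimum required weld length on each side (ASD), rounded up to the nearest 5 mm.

L = 235 mm on each side

E48XX → F_EXX = 480 MPa.
Throat t_e = 0.707 × 6 = 4.242 mm.
r_n/Ω = (0.6 × 480 × 4.242) / 2.0 = 610.8 N/mm = 0.6108 kN/mm.
L_req = P / (r_n/Ω) = 285 / 0.6108 = 466.6 mm total.
Per side: 466.6 / 2 = 233.3 mm.
Round up → use L = 235 mm on each side.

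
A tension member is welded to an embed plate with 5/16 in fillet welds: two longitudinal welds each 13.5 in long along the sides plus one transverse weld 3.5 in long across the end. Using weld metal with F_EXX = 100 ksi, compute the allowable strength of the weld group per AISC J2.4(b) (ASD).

t_e = 0.707 × 0.3125 = 0.2209 in.
R_nwl = 0.6 × 100 × 0.2209 × 27 = 357.9 kips (longitudinal, 2 welds).
R_nwt = 0.6 × 100 × 0.2209 × 3.5 = 46.4 kips (transverse, base value).
(i) R_nwl + R_nwt = 404.3 kips; (ii) 0.85 R_nwl + 1.5 R_nwt = 373.8 kips.
R_n = max = 404.3 kips [governs: (i)]; R_n/Ω = 202.2 kips.

R_n/Ω ≈ 202 kips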